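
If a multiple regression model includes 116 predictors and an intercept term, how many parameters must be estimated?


Each predictor gets one coefficient, plus one intercept.
Total parameters = 116 + 1 = 117.

117


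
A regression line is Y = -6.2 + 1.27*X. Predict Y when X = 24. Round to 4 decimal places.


Plug X = 24 into Y = -6.2 + 1.27*X:
Y = -6.2 + 30.4800 = 24.2800.

24.2800


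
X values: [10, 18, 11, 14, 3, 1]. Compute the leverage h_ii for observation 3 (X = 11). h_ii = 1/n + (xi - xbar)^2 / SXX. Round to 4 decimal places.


Mean of X: xbar = 9.5000.
SXX = 209.5000.
For X = 11: h = 1/6 + (11 - 9.5000)^2/209.5000 = 0.1774.

0.1774


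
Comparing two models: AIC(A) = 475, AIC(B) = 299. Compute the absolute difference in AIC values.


Absolute difference = |475 - 299| = 176.
The model with lower AIC (B) is preferred.

176


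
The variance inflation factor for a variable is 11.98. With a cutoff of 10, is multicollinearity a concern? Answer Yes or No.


Compare VIF = 11.98 to the threshold of 10.
11.98 >= 10, so the answer is Yes.

Yes


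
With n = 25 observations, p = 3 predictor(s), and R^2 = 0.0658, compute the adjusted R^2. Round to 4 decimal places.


Adjusted R^2 = 1 - (1 - R^2) * (n-1)/(n-p-1).
(1 - R^2) = 0.9342.
(n-1)/(n-p-1) = 24/21.
(1 - R^2) * (n-1) = 0.9342 * 24 = 22.4208.
Divide by (n-p-1): 22.4208 / 21 = 1.0677.
Adj R^2 = 1 - 1.0677 = -0.0677.

-0.0677


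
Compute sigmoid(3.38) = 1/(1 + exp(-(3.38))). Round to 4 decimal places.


exp(-3.3800) = 0.0340.
1 + exp(-z) = 1.0340.
sigmoid = 1/1.0340 = 0.9671.

0.9671


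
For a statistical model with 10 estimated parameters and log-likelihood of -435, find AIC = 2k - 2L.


AIC = 2k - 2*loglik = 2(10) - 2(-435).
= 20 + 870 = 890.

890


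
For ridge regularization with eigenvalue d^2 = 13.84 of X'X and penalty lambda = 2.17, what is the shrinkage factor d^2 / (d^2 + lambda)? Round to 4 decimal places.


Denominator = d^2 + lambda = 13.84 + 2.17 = 16.0100.
Shrinkage = 13.84 / 16.0100 = 0.8645.

0.8645


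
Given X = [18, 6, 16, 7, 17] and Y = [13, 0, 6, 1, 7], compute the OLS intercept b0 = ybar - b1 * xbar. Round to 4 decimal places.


Compute b1 = 0.8190 from the OLS formula.
With xbar = 12.8000 and ybar = 5.4000, the intercept is:
b0 = 5.4000 - 0.8190 * 12.8000 = -5.0831.

-5.0831


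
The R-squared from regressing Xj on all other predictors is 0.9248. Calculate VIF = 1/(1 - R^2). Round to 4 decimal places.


Denominator: 1 - 0.9248 = 0.0752.
VIF = 1 / 0.0752 = 13.2979.

13.2979


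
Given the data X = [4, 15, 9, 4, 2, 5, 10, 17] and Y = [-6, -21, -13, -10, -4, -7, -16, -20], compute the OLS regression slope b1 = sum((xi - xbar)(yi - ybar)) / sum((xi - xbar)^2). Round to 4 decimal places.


The sample means are xbar = 8.2500 and ybar = -12.1250.
Compute S_xx = 211.5000 and S_xy = -238.7500.
Slope b1 = S_xy / S_xx = -238.7500 / 211.5000 = -1.1288.

-1.1288


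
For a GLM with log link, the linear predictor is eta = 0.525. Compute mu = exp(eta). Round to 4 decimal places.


Apply the inverse link:
mu = e^0.525 = 1.6905.

1.6905


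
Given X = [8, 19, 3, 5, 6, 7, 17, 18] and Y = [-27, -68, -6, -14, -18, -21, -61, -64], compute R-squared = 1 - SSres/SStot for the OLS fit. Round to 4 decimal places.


Fit the OLS line: b0 = 5.2881, b1 = -3.8711.
SSres = 2.9624.
SStot = 4436.8750.
R^2 = 1 - 2.9624/4436.8750 = 0.9993.

0.9993


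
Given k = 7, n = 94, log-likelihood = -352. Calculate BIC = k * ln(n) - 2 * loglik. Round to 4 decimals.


k * ln(n) = 7 * ln(94) = 7 * 4.543295 = 31.803065.
-2 * loglik = -2 * (-352) = 704.
BIC = 31.803065 + 704 = 735.803065, which rounds to 735.8031.

735.8031


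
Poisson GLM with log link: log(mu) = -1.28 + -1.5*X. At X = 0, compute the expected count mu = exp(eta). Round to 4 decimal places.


Linear predictor: eta = -1.28 + (-1.5)(0) = -1.2800.
Expected count: mu = exp(-1.2800) = 0.2780.

0.2780


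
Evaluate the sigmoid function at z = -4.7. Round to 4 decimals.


First, exp(4.7000) = 109.9472.
Then sigma(z) = 1/(1 + 109.9472) = 0.0090.

0.0090


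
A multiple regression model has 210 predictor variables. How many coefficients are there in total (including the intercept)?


Total coefficients = number of predictors + 1 (for the intercept).
= 210 + 1 = 211.

211


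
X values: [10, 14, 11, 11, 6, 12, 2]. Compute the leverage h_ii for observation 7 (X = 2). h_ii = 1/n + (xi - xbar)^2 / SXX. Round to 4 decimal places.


Mean of X: xbar = 9.4286.
SXX = 99.7143.
For X = 2: h = 1/7 + (2 - 9.4286)^2/99.7143 = 0.6963.

0.6963


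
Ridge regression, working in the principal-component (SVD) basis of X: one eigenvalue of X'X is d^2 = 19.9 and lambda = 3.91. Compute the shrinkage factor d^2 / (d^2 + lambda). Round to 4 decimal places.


d^2 + lambda = 19.9 + 3.91 = 23.8100.
Shrinkage factor = 19.9/23.8100 = 0.8358.

0.8358


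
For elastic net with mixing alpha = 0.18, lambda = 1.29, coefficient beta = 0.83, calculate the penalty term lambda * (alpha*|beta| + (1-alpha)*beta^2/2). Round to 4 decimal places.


Compute:
L1 = 0.18 * 0.83 = 0.1494.
L2 = 0.82 * 0.83^2 / 2 = 0.2824.
Penalty = 1.29 * (0.1494 + 0.2824) = 0.5571.

0.5571


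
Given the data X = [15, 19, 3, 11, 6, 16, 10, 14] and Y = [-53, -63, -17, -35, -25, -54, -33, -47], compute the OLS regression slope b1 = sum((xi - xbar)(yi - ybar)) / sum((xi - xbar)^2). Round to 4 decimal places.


Calculate xbar = 11.7500, ybar = -40.8750.
S_xx = 199.5000, S_xy = -587.7500.
Using b1 = S_xy / S_xx = -587.7500 / 199.5000, we get b1 = -2.9461.

-2.9461


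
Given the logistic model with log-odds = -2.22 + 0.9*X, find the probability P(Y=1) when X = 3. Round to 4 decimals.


Compute z = -2.22 + (0.9)(3) = 0.4800.
exp(-z) = 0.6188.
P = 1/(1 + 0.6188) = 0.6177.

0.6177


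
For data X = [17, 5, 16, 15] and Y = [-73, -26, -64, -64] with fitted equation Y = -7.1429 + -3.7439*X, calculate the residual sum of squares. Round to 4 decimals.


Predicted values from Y = -7.1429 + -3.7439*X.
Residuals: [-2.2108, -0.1376, 3.0453, -0.6986].
SSres = 14.6685.

14.6685


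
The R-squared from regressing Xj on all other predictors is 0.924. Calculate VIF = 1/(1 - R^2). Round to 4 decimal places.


Using VIF = 1/(1 - R^2_j):
1 - 0.924 = 0.076.
VIF = 13.1579.

13.1579


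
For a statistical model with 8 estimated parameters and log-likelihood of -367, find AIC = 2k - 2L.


Compute:
2k = 2*8 = 16.
-2*loglik = -2*(-367) = 734.
AIC = 16 + 734 = 750.

750


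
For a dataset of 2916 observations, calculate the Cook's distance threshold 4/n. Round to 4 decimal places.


Cook's distance cutoff = 4/n = 4/2916.
= 0.0014.

0.0014


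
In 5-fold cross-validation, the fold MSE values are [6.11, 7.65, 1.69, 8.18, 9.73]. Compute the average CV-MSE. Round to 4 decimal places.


Total MSE across folds = 33.3600.
CV-MSE = 33.3600/5 = 6.6720.

6.6720


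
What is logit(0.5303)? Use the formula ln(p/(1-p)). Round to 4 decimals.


Compute the odds: 0.5303/0.4697 = 1.1290.
Take the natural log: ln(1.1290) = 0.1213.

0.1213


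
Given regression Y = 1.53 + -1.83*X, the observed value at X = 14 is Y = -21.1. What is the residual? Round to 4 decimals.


Predicted = 1.53 + -1.83 * 14 = -24.0900.
Residual = -21.1 - -24.0900 = 2.9900.

2.9900


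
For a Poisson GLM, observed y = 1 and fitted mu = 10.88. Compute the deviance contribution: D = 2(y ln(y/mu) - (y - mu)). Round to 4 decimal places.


y/mu = 1/10.88 = 0.091912 (approx.), and ln(1/10.88) = -2.386926.
y * ln(y/mu) = 1 * -2.386926 = -2.386926.
y - mu = -9.88.
D = 2 * (-2.386926 - -9.88) = 14.986148, which rounds to 14.9861.

14.9861


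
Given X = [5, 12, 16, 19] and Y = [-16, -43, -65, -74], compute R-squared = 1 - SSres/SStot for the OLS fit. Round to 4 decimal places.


Fit the OLS line: b0 = 5.8091, b1 = -4.2545.
SSres = 13.8727.
SStot = 2005.0000.
R^2 = 1 - 13.8727/2005.0000 = 0.9931.

0.9931


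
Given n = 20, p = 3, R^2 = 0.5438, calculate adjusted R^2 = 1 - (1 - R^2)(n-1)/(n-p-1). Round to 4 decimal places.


Adjusted R^2 = 1 - (1 - R^2) * (n-1)/(n-p-1).
(1 - R^2) = 0.4562.
(n-1)/(n-p-1) = 19/16.
(1 - R^2) * (n-1) = 0.4562 * 19 = 8.6678.
Divide by (n-p-1): 8.6678 / 16 = 0.5417.
Adj R^2 = 1 - 0.5417 = 0.4583.

0.4583


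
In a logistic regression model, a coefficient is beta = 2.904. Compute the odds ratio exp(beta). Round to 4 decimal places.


exp(2.904) = 18.2470.
So the odds ratio is 18.2470.

18.2470


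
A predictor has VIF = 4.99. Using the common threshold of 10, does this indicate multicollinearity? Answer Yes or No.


Check: VIF = 4.99 vs threshold = 10.
Since 4.99 < 10, the answer is No.

No


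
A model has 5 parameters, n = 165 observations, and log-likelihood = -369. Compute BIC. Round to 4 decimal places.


ln(165) = 5.105945.
k * ln(n) = 5 * 5.105945 = 25.529725.
-2L = 738.
BIC = 25.529725 + 738 = 763.529725, which rounds to 763.5297.

763.5297


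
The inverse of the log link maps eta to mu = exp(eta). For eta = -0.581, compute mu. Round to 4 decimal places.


The inverse log link gives:
mu = exp(-0.581) = 0.5593.

0.5593


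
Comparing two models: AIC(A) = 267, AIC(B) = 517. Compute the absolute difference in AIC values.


Compute |267 - 517| = 250.
Model A has the smaller AIC.

250


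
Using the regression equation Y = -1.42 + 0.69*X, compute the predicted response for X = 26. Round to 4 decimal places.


Substitute X = 26 into the equation:
Y = -1.42 + 0.69 * 26 = -1.42 + 17.9400 = 16.5200.

16.5200


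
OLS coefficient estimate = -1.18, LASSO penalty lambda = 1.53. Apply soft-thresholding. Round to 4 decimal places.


Absolute value: |-1.18| = 1.18.
Compare to lambda = 1.53.
Since |beta| <= lambda, the coefficient is set to 0.

0.0000


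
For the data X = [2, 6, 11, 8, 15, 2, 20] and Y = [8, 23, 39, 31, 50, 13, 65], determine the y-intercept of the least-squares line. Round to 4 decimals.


Compute b1 = 3.0250 from the OLS formula.
With xbar = 9.1429 and ybar = 32.7143, the intercept is:
b0 = 32.7143 - 3.0250 * 9.1429 = 5.0574.

5.0574


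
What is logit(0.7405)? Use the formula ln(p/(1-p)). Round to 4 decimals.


1 - p = 0.2595.
p/(1-p) = 2.8536.
logit = ln(2.8536) = 1.0486.

1.0486


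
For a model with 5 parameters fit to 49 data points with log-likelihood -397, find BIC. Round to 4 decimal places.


ln(49) = 3.891820.
k * ln(n) = 5 * 3.891820 = 19.459100.
-2L = 794.
BIC = 19.459100 + 794 = 813.459100, which rounds to 813.4591.

813.4591


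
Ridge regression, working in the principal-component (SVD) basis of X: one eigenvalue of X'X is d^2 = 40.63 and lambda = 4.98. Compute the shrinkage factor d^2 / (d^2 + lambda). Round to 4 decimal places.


Denominator = d^2 + lambda = 40.63 + 4.98 = 45.6100.
Shrinkage = 40.63 / 45.6100 = 0.8908.

0.8908


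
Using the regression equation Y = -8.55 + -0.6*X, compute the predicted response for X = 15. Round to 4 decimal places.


Plug X = 15 into Y = -8.55 + -0.6*X:
Y = -8.55 + -9.0000 = -17.5500.

-17.5500


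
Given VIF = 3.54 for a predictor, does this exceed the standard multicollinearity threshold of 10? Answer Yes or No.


Compare VIF = 3.54 to the threshold of 10.
3.54 < 10, so the answer is No.

No


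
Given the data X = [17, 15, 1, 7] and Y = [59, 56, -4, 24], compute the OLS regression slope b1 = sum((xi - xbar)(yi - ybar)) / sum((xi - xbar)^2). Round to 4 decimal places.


The sample means are xbar = 10.0000 and ybar = 33.7500.
Compute S_xx = 164.0000 and S_xy = 657.0000.
Slope b1 = S_xy / S_xx = 657.0000 / 164.0000 = 4.0061.

4.0061


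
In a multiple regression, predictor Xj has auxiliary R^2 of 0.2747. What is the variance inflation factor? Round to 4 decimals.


Denominator: 1 - 0.2747 = 0.7253.
VIF = 1 / 0.7253 = 1.3787.

1.3787


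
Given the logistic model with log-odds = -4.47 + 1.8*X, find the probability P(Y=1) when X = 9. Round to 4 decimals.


Linear predictor: z = -4.47 + 1.8 * 9 = 11.7300.
P = 1/(1 + exp(-11.7300)) = 1/(1 + 0.0000) = 1.0000.

1.0000


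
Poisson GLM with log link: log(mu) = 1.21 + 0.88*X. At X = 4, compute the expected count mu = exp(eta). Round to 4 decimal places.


eta = 1.21 + 0.88 * 4 = 4.7300.
mu = exp(4.7300) = 113.2956.

113.2956


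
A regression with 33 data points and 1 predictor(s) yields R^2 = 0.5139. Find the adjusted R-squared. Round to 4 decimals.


Adjusted R^2 = 1 - (1 - R^2) * (n-1)/(n-p-1).
(1 - R^2) = 0.4861.
(n-1)/(n-p-1) = 32/31.
(1 - R^2) * (n-1) = 0.4861 * 32 = 15.5552.
Divide by (n-p-1): 15.5552 / 31 = 0.5018.
Adj R^2 = 1 - 0.5018 = 0.4982.

0.4982


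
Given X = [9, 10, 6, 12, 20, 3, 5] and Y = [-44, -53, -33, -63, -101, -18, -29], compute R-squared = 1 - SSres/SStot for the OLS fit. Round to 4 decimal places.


The fitted line is Y = -3.4776 + -4.8716*X.
SSres = 14.2746, SStot = 4557.4286.
R^2 = 1 - SSres/SStot = 0.9969.

0.9969


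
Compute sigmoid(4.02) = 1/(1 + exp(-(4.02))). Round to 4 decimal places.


exp(-4.0200) = 0.0180.
1 + exp(-z) = 1.0180.
sigmoid = 1/1.0180 = 0.9824.

0.9824


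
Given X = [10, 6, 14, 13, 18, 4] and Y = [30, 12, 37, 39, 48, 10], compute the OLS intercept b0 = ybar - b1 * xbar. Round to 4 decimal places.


The slope is b1 = 2.8819.
Sample means are xbar = 10.8333 and ybar = 29.3333.
Intercept: b0 = 29.3333 - (2.8819)(10.8333) = -1.8867.

-1.8867


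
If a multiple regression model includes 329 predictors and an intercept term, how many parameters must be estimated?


Each predictor gets one coefficient, plus one intercept.
Total parameters = 329 + 1 = 330.

330


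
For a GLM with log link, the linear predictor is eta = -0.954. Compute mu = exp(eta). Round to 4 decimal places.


Apply the inverse link:
mu = e^-0.954 = 0.3852.

0.3852


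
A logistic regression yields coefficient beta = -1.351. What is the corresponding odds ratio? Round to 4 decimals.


The odds ratio is computed as:
OR = e^(-1.351) = 0.2590.

0.2590


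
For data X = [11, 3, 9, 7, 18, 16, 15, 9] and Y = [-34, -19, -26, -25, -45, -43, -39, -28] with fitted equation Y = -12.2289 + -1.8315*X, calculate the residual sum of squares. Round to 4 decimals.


Compute predicted values, then residuals = yi - yhat_i.
Residuals: [-1.6246, -1.2766, 2.7124, 0.0494, 0.1959, -1.4671, 0.7014, 0.7124].
SSres = sum(residual^2) = 14.8188.

14.8188


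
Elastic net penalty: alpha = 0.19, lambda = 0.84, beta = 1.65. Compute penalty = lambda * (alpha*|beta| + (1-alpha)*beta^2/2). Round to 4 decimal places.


alpha * |beta| = 0.19 * 1.65 = 0.3135.
(1-alpha) * beta^2/2 = 0.81 * 2.7225/2 = 1.1026.
Total = 0.84 * (0.3135 + 1.1026) = 1.1895.

1.1895


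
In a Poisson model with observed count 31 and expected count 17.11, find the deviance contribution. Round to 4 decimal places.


First: ln(31/17.11) = 0.594324.
Then: 31 * 0.594324 = 18.424044.
y - mu = 31 - 17.11 = 13.89.
D = 2(18.424044 - 13.89) = 9.068088, which rounds to 9.0681.

9.0681


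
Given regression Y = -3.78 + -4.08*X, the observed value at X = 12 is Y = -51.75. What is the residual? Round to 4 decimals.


Predicted = -3.78 + -4.08 * 12 = -52.7400.
Residual = -51.75 - -52.7400 = 0.9900.

0.9900


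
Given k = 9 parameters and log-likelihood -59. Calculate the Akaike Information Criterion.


Compute:
2k = 2*9 = 18.
-2*loglik = -2*(-59) = 118.
AIC = 18 + 118 = 136.

136


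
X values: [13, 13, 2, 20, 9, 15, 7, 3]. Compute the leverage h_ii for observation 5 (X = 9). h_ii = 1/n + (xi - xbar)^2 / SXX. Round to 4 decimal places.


Compute xbar = 10.2500 with n = 8 observations.
SXX = 265.5000.
Leverage = 1/8 + (9 - 10.2500)^2/265.5000 = 0.1309.

0.1309


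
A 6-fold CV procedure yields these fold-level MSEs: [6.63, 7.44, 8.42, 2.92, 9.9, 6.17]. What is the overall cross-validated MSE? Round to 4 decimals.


Sum of fold MSEs = 41.4800.
Average = 41.4800 / 6 = 6.9133.

6.9133


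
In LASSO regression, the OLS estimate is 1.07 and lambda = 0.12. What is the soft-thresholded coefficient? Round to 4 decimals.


|beta_OLS| = 1.07.
lambda = 0.12.
Since |beta| > lambda, coefficient = sign(beta)*(|beta| - lambda) = 0.9500.
Result = 0.9500.

0.9500


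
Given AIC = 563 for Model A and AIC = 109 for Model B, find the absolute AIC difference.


|AIC_A - AIC_B| = |563 - 109| = 454.
Model B is preferred (lower AIC).

454


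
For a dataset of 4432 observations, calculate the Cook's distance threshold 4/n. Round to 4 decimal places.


Using the rule of thumb:
Threshold = 4 / 4432 = 0.0009.

0.0009


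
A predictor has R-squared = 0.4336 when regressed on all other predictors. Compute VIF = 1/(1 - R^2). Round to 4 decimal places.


Using VIF = 1/(1 - R^2_j):
1 - 0.4336 = 0.5664.
VIF = 1.7655.

1.7655


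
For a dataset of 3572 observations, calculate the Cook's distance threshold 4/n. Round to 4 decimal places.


The threshold is 4/n.
4/3572 = 0.0011.

0.0011


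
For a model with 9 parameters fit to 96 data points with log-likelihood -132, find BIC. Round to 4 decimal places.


k * ln(n) = 9 * ln(96) = 9 * 4.564348 = 41.079132.
-2 * loglik = -2 * (-132) = 264.
BIC = 41.079132 + 264 = 305.079132, which rounds to 305.0791.

305.0791


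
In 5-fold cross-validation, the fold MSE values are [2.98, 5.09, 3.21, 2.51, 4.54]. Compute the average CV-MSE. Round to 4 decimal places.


Add all fold MSEs: 18.3300.
Divide by k = 5: 18.3300/5 = 3.6660.

3.6660


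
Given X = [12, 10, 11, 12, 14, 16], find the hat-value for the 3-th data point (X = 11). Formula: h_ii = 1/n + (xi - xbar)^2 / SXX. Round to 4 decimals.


Compute xbar = 12.5000 with n = 6 observations.
SXX = 23.5000.
Leverage = 1/6 + (11 - 12.5000)^2/23.5000 = 0.2624.

0.2624


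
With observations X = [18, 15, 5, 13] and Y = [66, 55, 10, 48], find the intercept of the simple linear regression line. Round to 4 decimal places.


The slope is b1 = 4.3639.
Sample means are xbar = 12.7500 and ybar = 44.7500.
Intercept: b0 = 44.7500 - (4.3639)(12.7500) = -10.8895.

-10.8895


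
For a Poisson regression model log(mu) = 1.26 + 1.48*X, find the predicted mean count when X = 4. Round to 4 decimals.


Compute eta = 1.26 + 1.48 * 4 = 7.1800.
Apply inverse link: mu = e^7.1800 = 1312.9083.

1312.9083


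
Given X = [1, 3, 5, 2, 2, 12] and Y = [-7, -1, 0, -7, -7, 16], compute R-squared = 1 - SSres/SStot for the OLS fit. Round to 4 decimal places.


Fit the OLS line: b0 = -10.0040, b1 = 2.1610.
SSres = 11.1871.
SStot = 398.0000.
R^2 = 1 - 11.1871/398.0000 = 0.9719.

0.9719


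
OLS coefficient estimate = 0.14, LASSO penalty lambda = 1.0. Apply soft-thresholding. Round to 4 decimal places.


Check: |0.14| = 0.14 vs lambda = 1.0.
Since |beta| <= lambda, the coefficient is set to 0.
Soft-thresholded coefficient = 0.0000.

0.0000


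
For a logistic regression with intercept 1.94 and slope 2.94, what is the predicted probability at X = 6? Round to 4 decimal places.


Linear predictor: z = 1.94 + 2.94 * 6 = 19.5800.
P = 1/(1 + exp(-19.5800)) = 1/(1 + 0.0000) = 1.0000.

1.0000


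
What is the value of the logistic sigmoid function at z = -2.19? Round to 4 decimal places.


First, exp(2.1900) = 8.9352.
Then sigma(z) = 1/(1 + 8.9352) = 0.1007.

0.1007


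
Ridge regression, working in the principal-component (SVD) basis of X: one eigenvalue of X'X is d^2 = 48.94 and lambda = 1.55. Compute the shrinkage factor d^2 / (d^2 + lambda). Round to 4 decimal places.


Denominator = d^2 + lambda = 48.94 + 1.55 = 50.4900.
Shrinkage = 48.94 / 50.4900 = 0.9693.

0.9693


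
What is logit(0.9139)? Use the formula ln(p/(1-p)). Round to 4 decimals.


1 - p = 0.0861.
p/(1-p) = 10.6144.
logit = ln(10.6144) = 2.3622.

2.3622


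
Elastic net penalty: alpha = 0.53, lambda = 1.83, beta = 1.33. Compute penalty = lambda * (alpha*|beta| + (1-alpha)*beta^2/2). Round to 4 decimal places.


Compute:
L1 = 0.53 * 1.33 = 0.7049.
L2 = 0.47 * 1.33^2 / 2 = 0.4157.
Penalty = 1.83 * (0.7049 + 0.4157) = 2.0507.

2.0507


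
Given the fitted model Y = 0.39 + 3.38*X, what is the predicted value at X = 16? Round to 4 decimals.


Substitute X = 16 into the equation:
Y = 0.39 + 3.38 * 16 = 0.39 + 54.0800 = 54.4700.

54.4700


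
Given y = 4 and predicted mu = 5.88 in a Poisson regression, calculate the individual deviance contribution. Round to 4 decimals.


Compute y*ln(y/mu) = 4*ln(4/5.88) = 4*-0.385262 = -1.541048.
y - mu = -1.88.
D = 2*(-1.541048 - (-1.88)) = 0.677904, which rounds to 0.6779.

0.6779


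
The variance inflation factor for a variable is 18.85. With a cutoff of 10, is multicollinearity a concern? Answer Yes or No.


The threshold is 10.
VIF = 18.85 is >= 10.
Multicollinearity indication: Yes.

Yes


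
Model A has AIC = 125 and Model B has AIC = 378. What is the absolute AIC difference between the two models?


Compute |125 - 378| = 253.
Model A has the smaller AIC.

253


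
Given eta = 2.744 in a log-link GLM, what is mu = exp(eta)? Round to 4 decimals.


The inverse log link gives:
mu = exp(2.744) = 15.5491.

15.5491


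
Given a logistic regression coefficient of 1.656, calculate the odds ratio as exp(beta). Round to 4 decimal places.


Odds ratio = exp(beta) = exp(1.656).
= 5.2383.

5.2383


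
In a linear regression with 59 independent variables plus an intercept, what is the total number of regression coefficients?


Including the intercept, the model has 59 predictor coefficients + 1 intercept.
Total = 60.

60


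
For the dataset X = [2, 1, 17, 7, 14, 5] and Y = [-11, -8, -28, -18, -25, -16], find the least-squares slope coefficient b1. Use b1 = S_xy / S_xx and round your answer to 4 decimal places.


First compute the means: xbar = 7.6667, ybar = -17.6667.
Then S_xx = sum((xi - xbar)^2) = 211.3333.
S_xy = sum((xi - xbar)(yi - ybar)) = -249.3333.
b1 = S_xy / S_xx = -249.3333 / 211.3333 = -1.1798.

-1.1798


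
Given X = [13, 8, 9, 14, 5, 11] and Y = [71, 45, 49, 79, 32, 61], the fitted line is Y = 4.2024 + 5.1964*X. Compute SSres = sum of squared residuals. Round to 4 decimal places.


Compute predicted values, then residuals = yi - yhat_i.
Residuals: [-0.7556, -0.7736, -1.9700, 2.0480, 1.8156, -0.3628].
SSres = sum(residual^2) = 12.6726.

12.6726


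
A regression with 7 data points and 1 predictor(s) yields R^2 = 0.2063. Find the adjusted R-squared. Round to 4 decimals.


Adjusted R^2 = 1 - (1 - R^2) * (n-1)/(n-p-1).
(1 - R^2) = 0.7937.
(n-1)/(n-p-1) = 6/5.
(1 - R^2) * (n-1) = 0.7937 * 6 = 4.7622.
Divide by (n-p-1): 4.7622 / 5 = 0.9524.
Adj R^2 = 1 - 0.9524 = 0.0476.

0.0476


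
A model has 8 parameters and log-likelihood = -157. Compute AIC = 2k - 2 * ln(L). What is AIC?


AIC = 2k - 2*loglik = 2(8) - 2(-157).
= 16 + 314 = 330.

330


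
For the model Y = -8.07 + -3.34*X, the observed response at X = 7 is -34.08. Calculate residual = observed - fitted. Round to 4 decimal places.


Compute yhat = -8.07 + (-3.34)(7) = -31.4500.
Residual = actual - predicted = -34.08 - -31.4500 = -2.6300.

-2.6300


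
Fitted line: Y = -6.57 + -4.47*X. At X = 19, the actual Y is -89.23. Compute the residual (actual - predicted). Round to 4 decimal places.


Predicted = -6.57 + -4.47 * 19 = -91.5000.
Residual = -89.23 - -91.5000 = 2.2700.

2.2700


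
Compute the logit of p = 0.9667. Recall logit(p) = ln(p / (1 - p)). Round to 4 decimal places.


1 - p = 0.0333.
p/(1-p) = 29.0300.
logit = ln(29.0300) = 3.3683.

3.3683


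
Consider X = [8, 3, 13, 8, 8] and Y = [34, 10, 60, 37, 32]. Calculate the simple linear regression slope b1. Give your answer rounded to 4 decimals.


The sample means are xbar = 8.0000 and ybar = 34.6000.
Compute S_xx = 50.0000 and S_xy = 250.0000.
Slope b1 = S_xy / S_xx = 250.0000 / 50.0000 = 5.0000.

5.0000


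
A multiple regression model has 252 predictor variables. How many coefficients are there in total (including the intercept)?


Each predictor gets one coefficient, plus one intercept.
Total parameters = 252 + 1 = 253.

253


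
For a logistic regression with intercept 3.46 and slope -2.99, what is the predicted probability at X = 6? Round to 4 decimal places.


z = 3.46 + -2.99 * 6 = -14.4800.
Sigmoid: P = 1 / (1 + exp(14.4800)) = 0.0000.

0.0000


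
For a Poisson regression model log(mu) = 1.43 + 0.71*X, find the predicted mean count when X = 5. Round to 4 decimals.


Linear predictor: eta = 1.43 + (0.71)(5) = 4.9800.
Expected count: mu = exp(4.9800) = 145.4744.

145.4744


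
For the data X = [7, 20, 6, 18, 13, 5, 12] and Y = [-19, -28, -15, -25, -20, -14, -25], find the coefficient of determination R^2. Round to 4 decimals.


Fit the OLS line: b0 = -11.2800, b1 = -0.8277.
SSres = 27.1996.
SStot = 170.8571.
R^2 = 1 - 27.1996/170.8571 = 0.8408.

0.8408


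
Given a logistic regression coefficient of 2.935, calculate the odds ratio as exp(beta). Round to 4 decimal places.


Odds ratio = exp(beta) = exp(2.935).
= 18.8215.

18.8215


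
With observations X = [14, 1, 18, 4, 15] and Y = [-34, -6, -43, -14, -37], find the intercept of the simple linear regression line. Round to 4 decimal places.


The slope is b1 = -2.1401.
Sample means are xbar = 10.4000 and ybar = -26.8000.
Intercept: b0 = -26.8000 - (-2.1401)(10.4000) = -4.5425.

-4.5425


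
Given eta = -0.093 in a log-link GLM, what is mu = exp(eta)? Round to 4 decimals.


mu = exp(eta) = exp(-0.093).
= 0.9112.

0.9112


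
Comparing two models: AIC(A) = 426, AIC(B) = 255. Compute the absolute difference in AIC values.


Absolute difference = |426 - 255| = 171.
The model with lower AIC (B) is preferred.

171


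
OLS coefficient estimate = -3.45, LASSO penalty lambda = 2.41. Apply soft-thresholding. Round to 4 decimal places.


Check: |-3.45| = 3.45 vs lambda = 2.41.
Since |beta| > lambda, coefficient = sign(beta)*(|beta| - lambda) = -1.0400.
Soft-thresholded coefficient = -1.0400.

-1.0400


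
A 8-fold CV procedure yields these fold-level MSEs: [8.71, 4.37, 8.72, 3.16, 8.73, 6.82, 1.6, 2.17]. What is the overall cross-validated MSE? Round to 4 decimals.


Add all fold MSEs: 44.2800.
Divide by k = 8: 44.2800/8 = 5.5350.

5.5350


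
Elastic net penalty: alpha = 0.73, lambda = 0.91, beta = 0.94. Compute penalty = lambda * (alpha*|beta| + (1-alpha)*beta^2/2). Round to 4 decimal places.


Compute:
L1 = 0.73 * 0.94 = 0.6862.
L2 = 0.27 * 0.94^2 / 2 = 0.1193.
Penalty = 0.91 * (0.6862 + 0.1193) = 0.7330.

0.7330


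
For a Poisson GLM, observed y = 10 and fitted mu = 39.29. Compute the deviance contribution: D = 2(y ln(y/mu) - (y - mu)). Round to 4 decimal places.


First: ln(10/39.29) = -1.368385.
Then: 10 * -1.368385 = -13.683850.
y - mu = 10 - 39.29 = -29.29.
D = 2(-13.683850 - -29.29) = 31.212300, which rounds to 31.2123.

31.2123


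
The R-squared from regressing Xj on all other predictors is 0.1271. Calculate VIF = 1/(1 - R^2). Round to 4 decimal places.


Denominator: 1 - 0.1271 = 0.8729.
VIF = 1 / 0.8729 = 1.1456.

1.1456


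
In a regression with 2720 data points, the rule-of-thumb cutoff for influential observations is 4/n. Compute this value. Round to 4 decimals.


The threshold is 4/n.
4/2720 = 0.0015.

0.0015


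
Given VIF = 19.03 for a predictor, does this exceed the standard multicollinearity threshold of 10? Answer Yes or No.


The threshold is 10.
VIF = 19.03 is >= 10.
Multicollinearity indication: Yes.

Yes


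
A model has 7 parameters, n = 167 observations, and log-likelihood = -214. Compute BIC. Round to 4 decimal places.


ln(167) = 5.117994.
k * ln(n) = 7 * 5.117994 = 35.825958.
-2L = 428.
BIC = 35.825958 + 428 = 463.825958, which rounds to 463.8260.

463.8260


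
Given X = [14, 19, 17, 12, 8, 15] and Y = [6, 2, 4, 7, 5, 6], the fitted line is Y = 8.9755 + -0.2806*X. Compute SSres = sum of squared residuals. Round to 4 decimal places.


Predicted values from Y = 8.9755 + -0.2806*X.
Residuals: [0.9529, -1.6441, -0.2053, 1.3917, -1.7307, 1.2335].
SSres = 10.1069.

10.1069


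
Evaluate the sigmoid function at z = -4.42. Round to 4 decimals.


First, exp(4.4200) = 83.0963.
Then sigma(z) = 1/(1 + 83.0963) = 0.0119.

0.0119


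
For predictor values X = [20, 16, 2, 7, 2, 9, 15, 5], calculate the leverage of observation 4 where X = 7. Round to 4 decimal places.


n = 8, xbar = 9.5000.
SXX = sum((xi - xbar)^2) = 322.0000.
h = 1/8 + (7 - 9.5000)^2 / 322.0000 = 0.1444.

0.1444


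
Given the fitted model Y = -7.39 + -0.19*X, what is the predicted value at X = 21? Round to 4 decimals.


Substitute X = 21 into the equation:
Y = -7.39 + -0.19 * 21 = -7.39 + -3.9900 = -11.3800.

-11.3800


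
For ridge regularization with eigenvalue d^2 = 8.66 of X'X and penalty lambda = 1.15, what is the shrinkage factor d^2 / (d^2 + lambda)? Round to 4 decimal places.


d^2 + lambda = 8.66 + 1.15 = 9.8100.
Shrinkage factor = 8.66/9.8100 = 0.8828.

0.8828


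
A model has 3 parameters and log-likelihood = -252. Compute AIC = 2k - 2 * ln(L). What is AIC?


AIC = 2k - 2*loglik = 2(3) - 2(-252).
= 6 + 504 = 510.

510


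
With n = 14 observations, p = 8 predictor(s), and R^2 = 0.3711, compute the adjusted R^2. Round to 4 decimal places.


Plug in: Adj R^2 = 1 - (1 - 0.3711) * 13/5.
= 1 - 0.6289 * 13/5
= 1 - 8.1757 / 5
= 1 - 1.6351 = -0.6351.

-0.6351


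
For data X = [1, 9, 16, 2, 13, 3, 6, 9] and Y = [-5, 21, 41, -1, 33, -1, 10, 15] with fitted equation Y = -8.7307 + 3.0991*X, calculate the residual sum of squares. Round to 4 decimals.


For each point, residual = actual - predicted.
Residuals: [0.6316, 1.8388, 0.1451, 1.5325, 1.4424, -1.5666, 0.1361, -4.1612].
Sum of squared residuals = 28.0186.

28.0186


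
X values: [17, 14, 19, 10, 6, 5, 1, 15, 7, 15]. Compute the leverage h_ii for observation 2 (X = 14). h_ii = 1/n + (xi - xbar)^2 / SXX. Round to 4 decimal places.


Mean of X: xbar = 10.9000.
SXX = 318.9000.
For X = 14: h = 1/10 + (14 - 10.9000)^2/318.9000 = 0.1301.

0.1301


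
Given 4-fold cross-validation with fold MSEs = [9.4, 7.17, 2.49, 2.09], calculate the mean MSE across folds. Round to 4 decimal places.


Total MSE across folds = 21.1500.
CV-MSE = 21.1500/4 = 5.2875.

5.2875


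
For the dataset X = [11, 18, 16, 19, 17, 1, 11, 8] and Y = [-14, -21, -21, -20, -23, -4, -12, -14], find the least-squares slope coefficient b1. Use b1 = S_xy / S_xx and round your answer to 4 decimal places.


Calculate xbar = 12.6250, ybar = -16.1250.
S_xx = 261.8750, S_xy = -258.3750.
Using b1 = S_xy / S_xx = -258.3750 / 261.8750, we get b1 = -0.9866.

-0.9866


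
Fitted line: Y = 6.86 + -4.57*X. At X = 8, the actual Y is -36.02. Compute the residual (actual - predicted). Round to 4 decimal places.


Predicted = 6.86 + -4.57 * 8 = -29.7000.
Residual = -36.02 - -29.7000 = -6.3200.

-6.3200


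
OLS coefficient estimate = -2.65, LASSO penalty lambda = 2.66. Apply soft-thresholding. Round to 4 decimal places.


|beta_OLS| = 2.65.
lambda = 2.66.
Since |beta| <= lambda, the coefficient is set to 0.
Result = 0.0000.

0.0000


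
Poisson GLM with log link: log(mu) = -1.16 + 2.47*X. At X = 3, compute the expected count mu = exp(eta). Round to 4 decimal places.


Compute eta = -1.16 + 2.47 * 3 = 6.2500.
Apply inverse link: mu = e^6.2500 = 518.0128.

518.0128


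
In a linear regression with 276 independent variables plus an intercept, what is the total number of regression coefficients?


Each predictor gets one coefficient, plus one intercept.
Total parameters = 276 + 1 = 277.

277


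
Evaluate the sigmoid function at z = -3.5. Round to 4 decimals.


Compute exp(3.5000) = 33.1155.
Sigmoid = 1 / (1 + 33.1155) = 1 / 34.1155 = 0.0293.

0.0293


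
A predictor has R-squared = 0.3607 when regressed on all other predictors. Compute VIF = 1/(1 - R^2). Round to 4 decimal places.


Using VIF = 1/(1 - R^2_j):
1 - 0.3607 = 0.6393.
VIF = 1.5642.

1.5642


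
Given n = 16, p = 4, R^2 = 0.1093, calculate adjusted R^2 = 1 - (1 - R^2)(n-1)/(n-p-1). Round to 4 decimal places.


Using the formula:
(1 - 0.1093) = 0.8907.
Multiply by 15/11: 0.8907 * 15 = 13.3605, then 13.3605 / 11 = 1.2146.
Adj R^2 = 1 - 1.2146 = -0.2146.

-0.2146


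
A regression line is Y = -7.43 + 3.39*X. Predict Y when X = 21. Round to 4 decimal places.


Predicted value:
Y = -7.43 + (3.39)(21) = -7.43 + 71.1900 = 63.7600.

63.7600


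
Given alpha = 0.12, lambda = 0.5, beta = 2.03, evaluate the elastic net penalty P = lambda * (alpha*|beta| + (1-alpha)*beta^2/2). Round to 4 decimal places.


Compute:
L1 = 0.12 * 2.03 = 0.2436.
L2 = 0.88 * 2.03^2 / 2 = 1.8132.
Penalty = 0.5 * (0.2436 + 1.8132) = 1.0284.

1.0284


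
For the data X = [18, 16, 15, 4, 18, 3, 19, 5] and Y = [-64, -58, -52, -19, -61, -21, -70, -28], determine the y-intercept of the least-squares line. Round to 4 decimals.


Compute b1 = -2.9389 from the OLS formula.
With xbar = 12.2500 and ybar = -46.6250, the intercept is:
b0 = -46.6250 - -2.9389 * 12.2500 = -10.6237.

-10.6237


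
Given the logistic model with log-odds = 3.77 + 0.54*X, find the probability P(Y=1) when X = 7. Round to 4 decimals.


z = 3.77 + 0.54 * 7 = 7.5500.
Sigmoid: P = 1 / (1 + exp(-7.5500)) = 0.9995.

0.9995


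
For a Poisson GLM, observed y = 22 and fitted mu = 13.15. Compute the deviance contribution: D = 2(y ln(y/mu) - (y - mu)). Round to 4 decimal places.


y/mu = 22/13.15 = 1.673004 (approx.), and ln(22/13.15) = 0.514621.
y * ln(y/mu) = 22 * 0.514621 = 11.321662.
y - mu = 8.85.
D = 2 * (11.321662 - 8.85) = 4.943324, which rounds to 4.9433.

4.9433


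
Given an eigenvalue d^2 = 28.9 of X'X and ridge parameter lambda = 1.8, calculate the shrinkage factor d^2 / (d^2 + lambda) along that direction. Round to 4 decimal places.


Denominator = d^2 + lambda = 28.9 + 1.8 = 30.7000.
Shrinkage = 28.9 / 30.7000 = 0.9414.

0.9414


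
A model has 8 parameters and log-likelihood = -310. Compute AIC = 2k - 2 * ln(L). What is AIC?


AIC = 2*8 - 2*(-310).
= 16 + 620 = 636.

636


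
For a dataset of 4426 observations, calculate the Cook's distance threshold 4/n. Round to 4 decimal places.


Using the rule of thumb:
Threshold = 4 / 4426 = 0.0009.

0.0009


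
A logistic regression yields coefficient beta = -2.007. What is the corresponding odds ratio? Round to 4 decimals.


The odds ratio is computed as:
OR = e^(-2.007) = 0.1344.

0.1344


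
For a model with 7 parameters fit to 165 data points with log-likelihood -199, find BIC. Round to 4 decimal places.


k * ln(n) = 7 * ln(165) = 7 * 5.105945 = 35.741615.
-2 * loglik = -2 * (-199) = 398.
BIC = 35.741615 + 398 = 433.741615, which rounds to 433.7416.

433.7416


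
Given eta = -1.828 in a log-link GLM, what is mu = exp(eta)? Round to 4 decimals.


Apply the inverse link:
mu = e^-1.828 = 0.1607.

0.1607


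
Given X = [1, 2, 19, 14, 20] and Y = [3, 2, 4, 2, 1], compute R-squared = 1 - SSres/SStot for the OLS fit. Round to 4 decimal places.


Fit the OLS line: b0 = 2.5137, b1 = -0.0102.
SSres = 5.1655.
SStot = 5.2000.
R^2 = 1 - 5.1655/5.2000 = 0.0066.

0.0066


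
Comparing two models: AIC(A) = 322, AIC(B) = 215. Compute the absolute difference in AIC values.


|AIC_A - AIC_B| = |322 - 215| = 107.
Model B is preferred (lower AIC).

107


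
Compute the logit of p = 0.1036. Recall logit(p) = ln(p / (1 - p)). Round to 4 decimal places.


1 - p = 0.8964.
p/(1-p) = 0.1156.
logit = ln(0.1156) = -2.1578.

-2.1578


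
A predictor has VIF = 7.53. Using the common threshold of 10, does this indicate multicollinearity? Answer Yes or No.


The threshold is 10.
VIF = 7.53 is < 10.
Multicollinearity indication: No.

No


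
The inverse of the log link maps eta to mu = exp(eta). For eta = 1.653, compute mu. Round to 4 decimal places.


The inverse log link gives:
mu = exp(1.653) = 5.2226.

5.2226


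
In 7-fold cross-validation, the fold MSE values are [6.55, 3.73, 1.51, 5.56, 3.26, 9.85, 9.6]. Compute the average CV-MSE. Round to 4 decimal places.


Total MSE across folds = 40.0600.
CV-MSE = 40.0600/7 = 5.7229.

5.7229


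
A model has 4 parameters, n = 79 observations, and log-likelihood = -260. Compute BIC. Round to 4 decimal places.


k * ln(n) = 4 * ln(79) = 4 * 4.369448 = 17.477792.
-2 * loglik = -2 * (-260) = 520.
BIC = 17.477792 + 520 = 537.477792, which rounds to 537.4778.

537.4778


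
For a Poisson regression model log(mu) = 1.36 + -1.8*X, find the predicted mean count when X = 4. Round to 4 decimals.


eta = 1.36 + -1.8 * 4 = -5.8400.
mu = exp(-5.8400) = 0.0029.

0.0029


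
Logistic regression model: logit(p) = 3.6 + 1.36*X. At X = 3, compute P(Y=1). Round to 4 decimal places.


z = 3.6 + 1.36 * 3 = 7.6800.
Sigmoid: P = 1 / (1 + exp(-7.6800)) = 0.9995.

0.9995


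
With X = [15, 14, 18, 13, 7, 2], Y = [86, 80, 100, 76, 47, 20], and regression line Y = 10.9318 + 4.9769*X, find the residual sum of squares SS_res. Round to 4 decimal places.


Predicted values from Y = 10.9318 + 4.9769*X.
Residuals: [0.4147, -0.6084, -0.5160, 0.3685, 1.2299, -0.8856].
SSres = 3.2411.

3.2411


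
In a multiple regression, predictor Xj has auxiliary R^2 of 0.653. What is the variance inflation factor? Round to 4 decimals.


Using VIF = 1/(1 - R^2_j):
1 - 0.653 = 0.347.
VIF = 2.8818.

2.8818


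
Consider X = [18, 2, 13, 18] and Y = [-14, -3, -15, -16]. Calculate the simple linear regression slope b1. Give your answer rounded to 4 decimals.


Calculate xbar = 12.7500, ybar = -12.0000.
S_xx = 170.7500, S_xy = -129.0000.
Using b1 = S_xy / S_xx = -129.0000 / 170.7500, we get b1 = -0.7555.

-0.7555


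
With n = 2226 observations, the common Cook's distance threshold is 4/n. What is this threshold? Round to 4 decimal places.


The threshold is 4/n.
4/2226 = 0.0018.

0.0018


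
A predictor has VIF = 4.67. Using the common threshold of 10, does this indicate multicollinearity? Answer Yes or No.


Compare VIF = 4.67 to the threshold of 10.
4.67 < 10, so the answer is No.

No


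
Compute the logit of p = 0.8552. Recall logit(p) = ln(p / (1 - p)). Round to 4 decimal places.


The odds are p/(1-p) = 0.8552 / 0.1448 = 5.9061.
logit(p) = ln(5.9061) = 1.7760.

1.7760


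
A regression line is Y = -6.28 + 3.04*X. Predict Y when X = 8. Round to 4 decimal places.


Predicted value:
Y = -6.28 + (3.04)(8) = -6.28 + 24.3200 = 18.0400.

18.0400


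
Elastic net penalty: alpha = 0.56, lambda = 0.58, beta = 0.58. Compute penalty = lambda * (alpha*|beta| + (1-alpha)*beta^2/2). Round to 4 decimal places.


L1 component = 0.56 * |0.58| = 0.3248.
L2 component = 0.44 * 0.58^2 / 2 = 0.0740.
Penalty = 0.58 * (0.3248 + 0.0740) = 0.58 * 0.3988 = 0.2313.

0.2313


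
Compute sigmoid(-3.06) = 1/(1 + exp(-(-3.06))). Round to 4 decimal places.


exp(3.0600) = 21.3276.
1 + exp(-z) = 22.3276.
sigmoid = 1/22.3276 = 0.0448.

0.0448


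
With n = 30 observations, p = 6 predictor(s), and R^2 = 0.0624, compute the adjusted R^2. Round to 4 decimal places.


Using the formula:
(1 - 0.0624) = 0.9376.
Multiply by 29/23: 0.9376 * 29 = 27.1904, then 27.1904 / 23 = 1.1822.
Adj R^2 = 1 - 1.1822 = -0.1822.

-0.1822


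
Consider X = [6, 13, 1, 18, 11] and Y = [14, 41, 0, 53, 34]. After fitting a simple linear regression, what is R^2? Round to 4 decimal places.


The fitted line is Y = -3.3525 + 3.2400*X.
SSres = 16.1581, SStot = 1809.2000.
R^2 = 1 - SSres/SStot = 0.9911.

0.9911


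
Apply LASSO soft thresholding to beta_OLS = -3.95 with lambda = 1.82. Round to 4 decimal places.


Check: |-3.95| = 3.95 vs lambda = 1.82.
Since |beta| > lambda, coefficient = sign(beta)*(|beta| - lambda) = -2.1300.
Soft-thresholded coefficient = -2.1300.

-2.1300


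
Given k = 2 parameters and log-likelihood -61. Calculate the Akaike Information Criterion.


Compute:
2k = 2*2 = 4.
-2*loglik = -2*(-61) = 122.
AIC = 4 + 122 = 126.

126
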